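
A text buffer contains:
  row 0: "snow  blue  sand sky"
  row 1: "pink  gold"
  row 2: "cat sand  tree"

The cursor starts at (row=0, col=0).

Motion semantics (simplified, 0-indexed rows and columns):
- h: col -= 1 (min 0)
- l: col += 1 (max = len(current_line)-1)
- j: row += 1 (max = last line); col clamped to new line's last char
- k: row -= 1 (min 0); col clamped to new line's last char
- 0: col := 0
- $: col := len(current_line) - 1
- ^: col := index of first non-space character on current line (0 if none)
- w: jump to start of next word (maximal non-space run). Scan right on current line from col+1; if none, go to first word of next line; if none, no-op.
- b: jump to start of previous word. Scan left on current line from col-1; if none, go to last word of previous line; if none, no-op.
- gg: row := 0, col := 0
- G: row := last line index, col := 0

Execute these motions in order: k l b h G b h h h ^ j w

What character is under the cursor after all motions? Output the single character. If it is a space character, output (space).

After 1 (k): row=0 col=0 char='s'
After 2 (l): row=0 col=1 char='n'
After 3 (b): row=0 col=0 char='s'
After 4 (h): row=0 col=0 char='s'
After 5 (G): row=2 col=0 char='c'
After 6 (b): row=1 col=6 char='g'
After 7 (h): row=1 col=5 char='_'
After 8 (h): row=1 col=4 char='_'
After 9 (h): row=1 col=3 char='k'
After 10 (^): row=1 col=0 char='p'
After 11 (j): row=2 col=0 char='c'
After 12 (w): row=2 col=4 char='s'

Answer: s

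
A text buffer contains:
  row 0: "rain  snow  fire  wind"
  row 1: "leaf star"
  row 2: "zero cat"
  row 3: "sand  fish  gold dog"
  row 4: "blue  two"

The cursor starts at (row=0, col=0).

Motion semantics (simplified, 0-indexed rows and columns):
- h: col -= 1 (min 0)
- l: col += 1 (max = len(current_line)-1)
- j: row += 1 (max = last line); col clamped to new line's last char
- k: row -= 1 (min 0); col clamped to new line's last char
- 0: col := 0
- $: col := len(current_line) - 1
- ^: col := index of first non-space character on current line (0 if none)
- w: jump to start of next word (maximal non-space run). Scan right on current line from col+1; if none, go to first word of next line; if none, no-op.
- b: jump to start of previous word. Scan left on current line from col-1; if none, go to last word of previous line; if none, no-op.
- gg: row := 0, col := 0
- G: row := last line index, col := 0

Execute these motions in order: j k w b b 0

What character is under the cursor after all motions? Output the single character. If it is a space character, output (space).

Answer: r

Derivation:
After 1 (j): row=1 col=0 char='l'
After 2 (k): row=0 col=0 char='r'
After 3 (w): row=0 col=6 char='s'
After 4 (b): row=0 col=0 char='r'
After 5 (b): row=0 col=0 char='r'
After 6 (0): row=0 col=0 char='r'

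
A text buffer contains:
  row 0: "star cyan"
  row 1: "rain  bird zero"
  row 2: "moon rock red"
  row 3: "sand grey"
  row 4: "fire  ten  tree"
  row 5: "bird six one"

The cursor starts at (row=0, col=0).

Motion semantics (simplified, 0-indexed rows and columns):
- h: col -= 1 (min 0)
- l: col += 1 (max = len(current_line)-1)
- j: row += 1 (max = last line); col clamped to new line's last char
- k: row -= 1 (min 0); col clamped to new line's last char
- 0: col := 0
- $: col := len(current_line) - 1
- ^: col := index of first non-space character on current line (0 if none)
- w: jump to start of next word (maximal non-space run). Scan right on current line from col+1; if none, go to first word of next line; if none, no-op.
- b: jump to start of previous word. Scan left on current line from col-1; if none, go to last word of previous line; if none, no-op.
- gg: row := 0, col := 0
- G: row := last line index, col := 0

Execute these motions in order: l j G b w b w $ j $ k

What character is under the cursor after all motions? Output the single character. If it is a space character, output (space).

Answer: t

Derivation:
After 1 (l): row=0 col=1 char='t'
After 2 (j): row=1 col=1 char='a'
After 3 (G): row=5 col=0 char='b'
After 4 (b): row=4 col=11 char='t'
After 5 (w): row=5 col=0 char='b'
After 6 (b): row=4 col=11 char='t'
After 7 (w): row=5 col=0 char='b'
After 8 ($): row=5 col=11 char='e'
After 9 (j): row=5 col=11 char='e'
After 10 ($): row=5 col=11 char='e'
After 11 (k): row=4 col=11 char='t'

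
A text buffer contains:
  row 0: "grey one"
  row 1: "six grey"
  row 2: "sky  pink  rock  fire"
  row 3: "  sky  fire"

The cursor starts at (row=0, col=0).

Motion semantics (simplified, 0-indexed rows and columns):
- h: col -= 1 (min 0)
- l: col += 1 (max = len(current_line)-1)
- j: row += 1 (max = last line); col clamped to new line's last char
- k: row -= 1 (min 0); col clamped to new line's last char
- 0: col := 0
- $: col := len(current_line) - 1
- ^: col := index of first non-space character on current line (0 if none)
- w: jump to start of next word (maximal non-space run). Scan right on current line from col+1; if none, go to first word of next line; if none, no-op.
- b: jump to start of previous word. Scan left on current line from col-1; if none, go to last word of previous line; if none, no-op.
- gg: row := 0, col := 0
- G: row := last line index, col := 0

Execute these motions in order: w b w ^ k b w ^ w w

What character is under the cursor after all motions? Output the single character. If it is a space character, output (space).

After 1 (w): row=0 col=5 char='o'
After 2 (b): row=0 col=0 char='g'
After 3 (w): row=0 col=5 char='o'
After 4 (^): row=0 col=0 char='g'
After 5 (k): row=0 col=0 char='g'
After 6 (b): row=0 col=0 char='g'
After 7 (w): row=0 col=5 char='o'
After 8 (^): row=0 col=0 char='g'
After 9 (w): row=0 col=5 char='o'
After 10 (w): row=1 col=0 char='s'

Answer: s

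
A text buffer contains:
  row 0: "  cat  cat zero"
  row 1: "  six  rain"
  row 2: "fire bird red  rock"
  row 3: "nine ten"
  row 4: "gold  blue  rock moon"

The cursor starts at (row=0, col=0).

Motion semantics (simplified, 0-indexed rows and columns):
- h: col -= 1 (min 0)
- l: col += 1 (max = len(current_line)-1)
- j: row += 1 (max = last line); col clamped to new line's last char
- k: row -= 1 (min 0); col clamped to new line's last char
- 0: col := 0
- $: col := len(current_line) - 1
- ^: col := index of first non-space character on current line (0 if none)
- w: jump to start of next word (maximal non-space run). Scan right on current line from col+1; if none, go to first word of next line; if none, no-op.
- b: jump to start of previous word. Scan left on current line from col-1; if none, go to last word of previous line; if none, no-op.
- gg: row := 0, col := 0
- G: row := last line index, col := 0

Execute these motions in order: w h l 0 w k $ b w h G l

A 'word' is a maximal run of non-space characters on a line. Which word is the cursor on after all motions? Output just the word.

After 1 (w): row=0 col=2 char='c'
After 2 (h): row=0 col=1 char='_'
After 3 (l): row=0 col=2 char='c'
After 4 (0): row=0 col=0 char='_'
After 5 (w): row=0 col=2 char='c'
After 6 (k): row=0 col=2 char='c'
After 7 ($): row=0 col=14 char='o'
After 8 (b): row=0 col=11 char='z'
After 9 (w): row=1 col=2 char='s'
After 10 (h): row=1 col=1 char='_'
After 11 (G): row=4 col=0 char='g'
After 12 (l): row=4 col=1 char='o'

Answer: gold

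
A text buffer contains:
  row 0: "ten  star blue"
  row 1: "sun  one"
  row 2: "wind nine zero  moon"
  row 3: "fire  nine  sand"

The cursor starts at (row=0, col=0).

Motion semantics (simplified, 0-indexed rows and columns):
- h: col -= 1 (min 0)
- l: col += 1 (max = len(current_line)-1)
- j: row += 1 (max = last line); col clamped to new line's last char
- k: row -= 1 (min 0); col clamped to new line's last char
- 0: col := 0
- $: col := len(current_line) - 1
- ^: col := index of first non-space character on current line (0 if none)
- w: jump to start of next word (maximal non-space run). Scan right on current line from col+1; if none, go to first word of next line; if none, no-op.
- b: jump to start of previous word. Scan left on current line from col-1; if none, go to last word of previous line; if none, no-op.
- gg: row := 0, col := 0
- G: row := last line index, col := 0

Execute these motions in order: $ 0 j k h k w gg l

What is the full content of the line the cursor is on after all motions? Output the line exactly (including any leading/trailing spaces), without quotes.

After 1 ($): row=0 col=13 char='e'
After 2 (0): row=0 col=0 char='t'
After 3 (j): row=1 col=0 char='s'
After 4 (k): row=0 col=0 char='t'
After 5 (h): row=0 col=0 char='t'
After 6 (k): row=0 col=0 char='t'
After 7 (w): row=0 col=5 char='s'
After 8 (gg): row=0 col=0 char='t'
After 9 (l): row=0 col=1 char='e'

Answer: ten  star blue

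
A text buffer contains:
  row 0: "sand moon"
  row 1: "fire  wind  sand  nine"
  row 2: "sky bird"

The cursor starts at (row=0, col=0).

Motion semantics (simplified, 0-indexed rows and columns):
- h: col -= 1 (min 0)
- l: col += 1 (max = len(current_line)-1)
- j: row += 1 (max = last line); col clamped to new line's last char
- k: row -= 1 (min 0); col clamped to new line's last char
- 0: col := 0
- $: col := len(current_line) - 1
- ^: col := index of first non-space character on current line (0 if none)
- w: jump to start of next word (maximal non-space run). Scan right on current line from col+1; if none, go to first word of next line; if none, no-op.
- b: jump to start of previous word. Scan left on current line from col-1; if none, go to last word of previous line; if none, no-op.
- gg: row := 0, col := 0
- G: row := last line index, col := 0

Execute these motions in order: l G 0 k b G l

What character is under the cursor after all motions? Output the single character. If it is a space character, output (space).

After 1 (l): row=0 col=1 char='a'
After 2 (G): row=2 col=0 char='s'
After 3 (0): row=2 col=0 char='s'
After 4 (k): row=1 col=0 char='f'
After 5 (b): row=0 col=5 char='m'
After 6 (G): row=2 col=0 char='s'
After 7 (l): row=2 col=1 char='k'

Answer: k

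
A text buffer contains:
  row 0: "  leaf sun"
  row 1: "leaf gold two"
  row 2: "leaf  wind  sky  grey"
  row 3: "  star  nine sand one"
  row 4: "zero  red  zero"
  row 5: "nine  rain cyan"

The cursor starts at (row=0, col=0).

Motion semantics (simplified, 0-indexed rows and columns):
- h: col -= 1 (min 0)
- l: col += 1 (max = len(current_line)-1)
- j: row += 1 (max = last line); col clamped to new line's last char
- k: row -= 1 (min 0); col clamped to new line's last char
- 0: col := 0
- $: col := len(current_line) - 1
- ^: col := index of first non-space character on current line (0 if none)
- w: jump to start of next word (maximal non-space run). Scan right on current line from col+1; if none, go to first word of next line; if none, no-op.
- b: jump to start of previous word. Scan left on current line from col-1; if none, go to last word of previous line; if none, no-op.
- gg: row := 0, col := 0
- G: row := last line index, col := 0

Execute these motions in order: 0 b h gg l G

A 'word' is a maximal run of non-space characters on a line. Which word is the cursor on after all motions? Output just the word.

After 1 (0): row=0 col=0 char='_'
After 2 (b): row=0 col=0 char='_'
After 3 (h): row=0 col=0 char='_'
After 4 (gg): row=0 col=0 char='_'
After 5 (l): row=0 col=1 char='_'
After 6 (G): row=5 col=0 char='n'

Answer: nine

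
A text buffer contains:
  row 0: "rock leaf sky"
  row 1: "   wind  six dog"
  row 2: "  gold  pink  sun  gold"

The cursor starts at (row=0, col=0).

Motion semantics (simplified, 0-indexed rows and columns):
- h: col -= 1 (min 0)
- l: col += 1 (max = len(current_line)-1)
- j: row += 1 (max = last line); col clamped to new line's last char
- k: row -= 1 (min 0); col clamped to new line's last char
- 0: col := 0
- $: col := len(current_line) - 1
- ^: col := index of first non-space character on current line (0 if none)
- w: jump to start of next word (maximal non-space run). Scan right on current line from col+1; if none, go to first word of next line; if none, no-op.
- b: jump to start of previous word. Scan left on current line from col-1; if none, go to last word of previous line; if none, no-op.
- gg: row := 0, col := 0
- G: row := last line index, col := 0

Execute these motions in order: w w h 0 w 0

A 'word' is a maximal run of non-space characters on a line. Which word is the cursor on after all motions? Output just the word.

After 1 (w): row=0 col=5 char='l'
After 2 (w): row=0 col=10 char='s'
After 3 (h): row=0 col=9 char='_'
After 4 (0): row=0 col=0 char='r'
After 5 (w): row=0 col=5 char='l'
After 6 (0): row=0 col=0 char='r'

Answer: rock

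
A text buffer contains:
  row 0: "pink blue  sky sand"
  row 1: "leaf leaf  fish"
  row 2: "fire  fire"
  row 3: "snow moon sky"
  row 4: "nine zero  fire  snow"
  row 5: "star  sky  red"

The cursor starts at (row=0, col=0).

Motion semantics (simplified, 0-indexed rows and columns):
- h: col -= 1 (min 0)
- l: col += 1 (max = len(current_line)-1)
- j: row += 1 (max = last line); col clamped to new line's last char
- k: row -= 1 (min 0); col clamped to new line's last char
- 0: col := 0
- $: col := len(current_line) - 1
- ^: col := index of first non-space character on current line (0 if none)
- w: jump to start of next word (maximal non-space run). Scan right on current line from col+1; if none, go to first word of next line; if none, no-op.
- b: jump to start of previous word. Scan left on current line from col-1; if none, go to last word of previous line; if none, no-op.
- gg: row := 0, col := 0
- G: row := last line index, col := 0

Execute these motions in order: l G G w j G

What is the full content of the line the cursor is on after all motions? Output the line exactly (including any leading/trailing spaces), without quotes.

After 1 (l): row=0 col=1 char='i'
After 2 (G): row=5 col=0 char='s'
After 3 (G): row=5 col=0 char='s'
After 4 (w): row=5 col=6 char='s'
After 5 (j): row=5 col=6 char='s'
After 6 (G): row=5 col=0 char='s'

Answer: star  sky  red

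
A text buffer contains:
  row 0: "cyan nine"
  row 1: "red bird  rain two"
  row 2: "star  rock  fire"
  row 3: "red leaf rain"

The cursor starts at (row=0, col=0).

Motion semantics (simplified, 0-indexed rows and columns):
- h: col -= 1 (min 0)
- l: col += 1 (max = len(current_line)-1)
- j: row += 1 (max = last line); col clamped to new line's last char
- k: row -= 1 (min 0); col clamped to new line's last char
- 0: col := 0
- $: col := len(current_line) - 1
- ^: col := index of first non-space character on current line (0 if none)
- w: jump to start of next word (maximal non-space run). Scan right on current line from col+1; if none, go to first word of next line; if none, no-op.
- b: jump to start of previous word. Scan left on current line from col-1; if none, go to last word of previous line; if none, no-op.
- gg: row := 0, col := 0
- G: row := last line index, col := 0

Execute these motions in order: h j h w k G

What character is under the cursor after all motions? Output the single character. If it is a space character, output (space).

After 1 (h): row=0 col=0 char='c'
After 2 (j): row=1 col=0 char='r'
After 3 (h): row=1 col=0 char='r'
After 4 (w): row=1 col=4 char='b'
After 5 (k): row=0 col=4 char='_'
After 6 (G): row=3 col=0 char='r'

Answer: r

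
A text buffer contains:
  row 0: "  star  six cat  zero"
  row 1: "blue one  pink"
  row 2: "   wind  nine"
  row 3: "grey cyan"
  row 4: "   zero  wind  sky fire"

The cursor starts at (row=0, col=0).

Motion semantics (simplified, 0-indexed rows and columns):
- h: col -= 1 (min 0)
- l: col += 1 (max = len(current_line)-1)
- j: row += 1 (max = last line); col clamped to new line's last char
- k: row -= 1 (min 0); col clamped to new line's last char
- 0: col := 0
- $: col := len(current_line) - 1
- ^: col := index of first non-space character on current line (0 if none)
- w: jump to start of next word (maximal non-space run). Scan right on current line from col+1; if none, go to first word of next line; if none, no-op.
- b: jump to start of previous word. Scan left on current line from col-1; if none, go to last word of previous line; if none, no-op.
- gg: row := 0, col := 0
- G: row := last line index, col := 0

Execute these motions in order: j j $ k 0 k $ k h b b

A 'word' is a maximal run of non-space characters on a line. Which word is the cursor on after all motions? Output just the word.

Answer: cat

Derivation:
After 1 (j): row=1 col=0 char='b'
After 2 (j): row=2 col=0 char='_'
After 3 ($): row=2 col=12 char='e'
After 4 (k): row=1 col=12 char='n'
After 5 (0): row=1 col=0 char='b'
After 6 (k): row=0 col=0 char='_'
After 7 ($): row=0 col=20 char='o'
After 8 (k): row=0 col=20 char='o'
After 9 (h): row=0 col=19 char='r'
After 10 (b): row=0 col=17 char='z'
After 11 (b): row=0 col=12 char='c'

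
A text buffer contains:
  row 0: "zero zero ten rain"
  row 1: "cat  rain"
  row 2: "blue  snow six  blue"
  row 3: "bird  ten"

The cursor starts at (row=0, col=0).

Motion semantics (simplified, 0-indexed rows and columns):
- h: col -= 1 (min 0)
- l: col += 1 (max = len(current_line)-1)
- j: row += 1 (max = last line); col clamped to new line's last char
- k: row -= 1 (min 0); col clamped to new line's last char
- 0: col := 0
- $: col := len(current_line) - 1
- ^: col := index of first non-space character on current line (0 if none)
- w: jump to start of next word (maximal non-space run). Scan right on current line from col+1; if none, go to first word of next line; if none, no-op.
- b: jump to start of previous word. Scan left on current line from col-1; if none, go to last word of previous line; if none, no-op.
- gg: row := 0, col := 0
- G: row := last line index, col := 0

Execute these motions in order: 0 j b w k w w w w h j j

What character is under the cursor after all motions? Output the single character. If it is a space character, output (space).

Answer: b

Derivation:
After 1 (0): row=0 col=0 char='z'
After 2 (j): row=1 col=0 char='c'
After 3 (b): row=0 col=14 char='r'
After 4 (w): row=1 col=0 char='c'
After 5 (k): row=0 col=0 char='z'
After 6 (w): row=0 col=5 char='z'
After 7 (w): row=0 col=10 char='t'
After 8 (w): row=0 col=14 char='r'
After 9 (w): row=1 col=0 char='c'
After 10 (h): row=1 col=0 char='c'
After 11 (j): row=2 col=0 char='b'
After 12 (j): row=3 col=0 char='b'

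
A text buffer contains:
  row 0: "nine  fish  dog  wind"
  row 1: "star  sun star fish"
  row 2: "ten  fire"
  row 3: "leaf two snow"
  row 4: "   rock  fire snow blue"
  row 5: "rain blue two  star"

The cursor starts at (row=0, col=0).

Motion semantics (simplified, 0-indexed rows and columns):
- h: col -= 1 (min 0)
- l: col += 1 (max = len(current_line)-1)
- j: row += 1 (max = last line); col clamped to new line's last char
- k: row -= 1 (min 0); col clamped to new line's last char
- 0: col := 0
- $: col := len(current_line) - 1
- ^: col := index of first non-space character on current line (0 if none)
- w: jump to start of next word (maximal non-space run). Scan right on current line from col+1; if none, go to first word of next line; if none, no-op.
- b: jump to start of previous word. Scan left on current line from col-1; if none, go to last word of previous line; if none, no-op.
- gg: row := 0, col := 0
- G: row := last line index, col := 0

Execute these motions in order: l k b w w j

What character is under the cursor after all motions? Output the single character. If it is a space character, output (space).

After 1 (l): row=0 col=1 char='i'
After 2 (k): row=0 col=1 char='i'
After 3 (b): row=0 col=0 char='n'
After 4 (w): row=0 col=6 char='f'
After 5 (w): row=0 col=12 char='d'
After 6 (j): row=1 col=12 char='a'

Answer: a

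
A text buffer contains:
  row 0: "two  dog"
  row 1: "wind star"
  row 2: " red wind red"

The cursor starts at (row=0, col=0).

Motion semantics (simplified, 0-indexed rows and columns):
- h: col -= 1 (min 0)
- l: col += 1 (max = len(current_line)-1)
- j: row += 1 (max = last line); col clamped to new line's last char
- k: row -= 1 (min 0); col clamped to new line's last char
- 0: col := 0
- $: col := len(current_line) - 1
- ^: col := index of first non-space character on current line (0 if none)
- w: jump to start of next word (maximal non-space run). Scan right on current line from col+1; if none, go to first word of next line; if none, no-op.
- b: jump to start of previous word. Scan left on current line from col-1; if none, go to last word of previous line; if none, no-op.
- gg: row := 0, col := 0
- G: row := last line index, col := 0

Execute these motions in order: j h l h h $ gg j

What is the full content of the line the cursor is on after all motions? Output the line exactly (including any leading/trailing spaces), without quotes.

Answer: wind star

Derivation:
After 1 (j): row=1 col=0 char='w'
After 2 (h): row=1 col=0 char='w'
After 3 (l): row=1 col=1 char='i'
After 4 (h): row=1 col=0 char='w'
After 5 (h): row=1 col=0 char='w'
After 6 ($): row=1 col=8 char='r'
After 7 (gg): row=0 col=0 char='t'
After 8 (j): row=1 col=0 char='w'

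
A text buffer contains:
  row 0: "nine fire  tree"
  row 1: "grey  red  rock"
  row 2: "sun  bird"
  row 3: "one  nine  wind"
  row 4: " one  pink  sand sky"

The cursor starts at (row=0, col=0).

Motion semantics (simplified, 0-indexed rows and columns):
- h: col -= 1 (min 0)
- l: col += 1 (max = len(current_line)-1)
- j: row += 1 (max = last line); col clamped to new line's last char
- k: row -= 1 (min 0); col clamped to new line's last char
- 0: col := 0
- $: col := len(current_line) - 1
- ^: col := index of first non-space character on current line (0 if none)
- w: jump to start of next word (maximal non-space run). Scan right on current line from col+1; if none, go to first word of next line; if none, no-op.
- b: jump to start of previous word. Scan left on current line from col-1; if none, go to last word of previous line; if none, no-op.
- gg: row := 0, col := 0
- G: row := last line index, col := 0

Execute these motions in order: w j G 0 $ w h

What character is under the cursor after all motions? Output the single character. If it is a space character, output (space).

After 1 (w): row=0 col=5 char='f'
After 2 (j): row=1 col=5 char='_'
After 3 (G): row=4 col=0 char='_'
After 4 (0): row=4 col=0 char='_'
After 5 ($): row=4 col=19 char='y'
After 6 (w): row=4 col=19 char='y'
After 7 (h): row=4 col=18 char='k'

Answer: k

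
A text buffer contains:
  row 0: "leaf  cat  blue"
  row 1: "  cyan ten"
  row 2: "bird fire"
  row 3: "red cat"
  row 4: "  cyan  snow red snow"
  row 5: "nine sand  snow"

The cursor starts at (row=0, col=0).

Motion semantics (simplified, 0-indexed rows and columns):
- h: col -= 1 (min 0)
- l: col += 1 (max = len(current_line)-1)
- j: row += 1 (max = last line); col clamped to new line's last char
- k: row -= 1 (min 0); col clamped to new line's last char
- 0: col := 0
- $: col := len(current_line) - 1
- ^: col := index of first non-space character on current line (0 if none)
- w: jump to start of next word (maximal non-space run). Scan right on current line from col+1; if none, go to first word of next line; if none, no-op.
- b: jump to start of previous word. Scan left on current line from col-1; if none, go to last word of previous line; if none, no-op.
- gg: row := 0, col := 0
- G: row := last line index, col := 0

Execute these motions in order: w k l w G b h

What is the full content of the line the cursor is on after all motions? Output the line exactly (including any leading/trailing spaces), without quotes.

Answer:   cyan  snow red snow

Derivation:
After 1 (w): row=0 col=6 char='c'
After 2 (k): row=0 col=6 char='c'
After 3 (l): row=0 col=7 char='a'
After 4 (w): row=0 col=11 char='b'
After 5 (G): row=5 col=0 char='n'
After 6 (b): row=4 col=17 char='s'
After 7 (h): row=4 col=16 char='_'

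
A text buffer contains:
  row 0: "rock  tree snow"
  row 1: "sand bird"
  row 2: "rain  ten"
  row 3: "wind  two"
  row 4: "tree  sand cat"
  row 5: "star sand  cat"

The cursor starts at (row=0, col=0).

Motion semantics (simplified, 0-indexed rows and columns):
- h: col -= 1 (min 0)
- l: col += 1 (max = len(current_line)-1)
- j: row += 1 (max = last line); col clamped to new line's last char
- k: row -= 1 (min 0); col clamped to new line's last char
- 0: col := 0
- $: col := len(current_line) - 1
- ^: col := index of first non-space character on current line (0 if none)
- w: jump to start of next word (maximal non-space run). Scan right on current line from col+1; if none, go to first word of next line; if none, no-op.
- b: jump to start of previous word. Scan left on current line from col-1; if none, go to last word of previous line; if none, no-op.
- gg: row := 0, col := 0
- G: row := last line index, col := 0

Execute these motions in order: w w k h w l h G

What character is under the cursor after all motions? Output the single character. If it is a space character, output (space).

After 1 (w): row=0 col=6 char='t'
After 2 (w): row=0 col=11 char='s'
After 3 (k): row=0 col=11 char='s'
After 4 (h): row=0 col=10 char='_'
After 5 (w): row=0 col=11 char='s'
After 6 (l): row=0 col=12 char='n'
After 7 (h): row=0 col=11 char='s'
After 8 (G): row=5 col=0 char='s'

Answer: s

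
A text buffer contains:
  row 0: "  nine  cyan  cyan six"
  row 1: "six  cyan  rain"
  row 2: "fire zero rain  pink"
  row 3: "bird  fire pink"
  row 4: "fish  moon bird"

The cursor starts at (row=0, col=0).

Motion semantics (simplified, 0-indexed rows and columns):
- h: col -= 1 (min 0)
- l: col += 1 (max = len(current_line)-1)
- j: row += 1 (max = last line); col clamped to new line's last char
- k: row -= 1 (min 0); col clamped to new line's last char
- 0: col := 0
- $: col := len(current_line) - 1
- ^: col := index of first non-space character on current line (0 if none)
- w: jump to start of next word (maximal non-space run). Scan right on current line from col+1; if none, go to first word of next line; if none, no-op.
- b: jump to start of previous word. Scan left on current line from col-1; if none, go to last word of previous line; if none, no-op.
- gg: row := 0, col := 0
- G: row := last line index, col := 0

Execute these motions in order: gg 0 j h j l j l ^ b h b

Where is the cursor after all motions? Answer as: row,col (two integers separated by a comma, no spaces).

After 1 (gg): row=0 col=0 char='_'
After 2 (0): row=0 col=0 char='_'
After 3 (j): row=1 col=0 char='s'
After 4 (h): row=1 col=0 char='s'
After 5 (j): row=2 col=0 char='f'
After 6 (l): row=2 col=1 char='i'
After 7 (j): row=3 col=1 char='i'
After 8 (l): row=3 col=2 char='r'
After 9 (^): row=3 col=0 char='b'
After 10 (b): row=2 col=16 char='p'
After 11 (h): row=2 col=15 char='_'
After 12 (b): row=2 col=10 char='r'

Answer: 2,10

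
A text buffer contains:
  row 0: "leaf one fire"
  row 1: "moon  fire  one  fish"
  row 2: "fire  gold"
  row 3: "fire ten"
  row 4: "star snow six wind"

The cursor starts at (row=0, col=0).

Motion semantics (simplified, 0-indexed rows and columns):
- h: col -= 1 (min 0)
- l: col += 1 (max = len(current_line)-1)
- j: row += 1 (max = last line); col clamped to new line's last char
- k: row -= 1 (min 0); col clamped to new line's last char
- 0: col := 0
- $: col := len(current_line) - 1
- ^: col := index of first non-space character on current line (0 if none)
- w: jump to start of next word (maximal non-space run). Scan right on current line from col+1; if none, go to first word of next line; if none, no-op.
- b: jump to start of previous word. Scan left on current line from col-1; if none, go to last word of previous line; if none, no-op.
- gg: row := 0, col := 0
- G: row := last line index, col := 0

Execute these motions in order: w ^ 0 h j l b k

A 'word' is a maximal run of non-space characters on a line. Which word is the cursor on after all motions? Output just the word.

Answer: leaf

Derivation:
After 1 (w): row=0 col=5 char='o'
After 2 (^): row=0 col=0 char='l'
After 3 (0): row=0 col=0 char='l'
After 4 (h): row=0 col=0 char='l'
After 5 (j): row=1 col=0 char='m'
After 6 (l): row=1 col=1 char='o'
After 7 (b): row=1 col=0 char='m'
After 8 (k): row=0 col=0 char='l'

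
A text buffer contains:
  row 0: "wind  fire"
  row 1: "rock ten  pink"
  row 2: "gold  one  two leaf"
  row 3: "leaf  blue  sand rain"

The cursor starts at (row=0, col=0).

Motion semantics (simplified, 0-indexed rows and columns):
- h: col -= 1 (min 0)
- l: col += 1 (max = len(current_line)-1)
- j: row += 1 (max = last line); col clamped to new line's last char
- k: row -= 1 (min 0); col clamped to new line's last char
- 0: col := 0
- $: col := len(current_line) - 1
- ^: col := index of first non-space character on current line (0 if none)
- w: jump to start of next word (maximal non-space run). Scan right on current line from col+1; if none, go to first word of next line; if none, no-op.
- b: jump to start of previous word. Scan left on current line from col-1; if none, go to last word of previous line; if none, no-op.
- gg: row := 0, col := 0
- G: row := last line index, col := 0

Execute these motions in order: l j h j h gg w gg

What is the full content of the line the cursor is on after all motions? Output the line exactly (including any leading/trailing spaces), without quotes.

Answer: wind  fire

Derivation:
After 1 (l): row=0 col=1 char='i'
After 2 (j): row=1 col=1 char='o'
After 3 (h): row=1 col=0 char='r'
After 4 (j): row=2 col=0 char='g'
After 5 (h): row=2 col=0 char='g'
After 6 (gg): row=0 col=0 char='w'
After 7 (w): row=0 col=6 char='f'
After 8 (gg): row=0 col=0 char='w'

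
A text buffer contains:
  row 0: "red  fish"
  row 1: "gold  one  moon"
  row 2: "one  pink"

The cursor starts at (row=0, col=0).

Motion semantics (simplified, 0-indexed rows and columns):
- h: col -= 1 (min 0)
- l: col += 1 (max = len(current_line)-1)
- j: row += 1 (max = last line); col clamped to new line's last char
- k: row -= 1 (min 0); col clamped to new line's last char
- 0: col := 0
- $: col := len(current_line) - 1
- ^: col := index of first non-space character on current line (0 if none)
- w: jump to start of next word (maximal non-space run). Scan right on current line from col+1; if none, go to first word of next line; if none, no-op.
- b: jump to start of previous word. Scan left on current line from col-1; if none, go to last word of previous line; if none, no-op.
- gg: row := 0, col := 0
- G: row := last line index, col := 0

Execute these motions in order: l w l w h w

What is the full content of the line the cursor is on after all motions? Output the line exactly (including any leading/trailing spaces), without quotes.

Answer: gold  one  moon

Derivation:
After 1 (l): row=0 col=1 char='e'
After 2 (w): row=0 col=5 char='f'
After 3 (l): row=0 col=6 char='i'
After 4 (w): row=1 col=0 char='g'
After 5 (h): row=1 col=0 char='g'
After 6 (w): row=1 col=6 char='o'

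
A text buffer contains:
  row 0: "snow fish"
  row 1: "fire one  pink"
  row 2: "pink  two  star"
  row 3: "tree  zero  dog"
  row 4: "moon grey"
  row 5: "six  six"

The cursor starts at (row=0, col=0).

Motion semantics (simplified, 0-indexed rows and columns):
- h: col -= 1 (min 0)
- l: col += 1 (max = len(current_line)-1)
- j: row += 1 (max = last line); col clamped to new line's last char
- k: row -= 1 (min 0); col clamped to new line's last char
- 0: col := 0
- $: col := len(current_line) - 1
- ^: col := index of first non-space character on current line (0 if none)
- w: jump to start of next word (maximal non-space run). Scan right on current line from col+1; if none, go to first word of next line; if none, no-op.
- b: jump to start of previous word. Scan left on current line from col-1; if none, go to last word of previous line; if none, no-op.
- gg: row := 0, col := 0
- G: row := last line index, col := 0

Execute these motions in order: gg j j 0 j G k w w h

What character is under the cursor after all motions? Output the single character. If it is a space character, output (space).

After 1 (gg): row=0 col=0 char='s'
After 2 (j): row=1 col=0 char='f'
After 3 (j): row=2 col=0 char='p'
After 4 (0): row=2 col=0 char='p'
After 5 (j): row=3 col=0 char='t'
After 6 (G): row=5 col=0 char='s'
After 7 (k): row=4 col=0 char='m'
After 8 (w): row=4 col=5 char='g'
After 9 (w): row=5 col=0 char='s'
After 10 (h): row=5 col=0 char='s'

Answer: s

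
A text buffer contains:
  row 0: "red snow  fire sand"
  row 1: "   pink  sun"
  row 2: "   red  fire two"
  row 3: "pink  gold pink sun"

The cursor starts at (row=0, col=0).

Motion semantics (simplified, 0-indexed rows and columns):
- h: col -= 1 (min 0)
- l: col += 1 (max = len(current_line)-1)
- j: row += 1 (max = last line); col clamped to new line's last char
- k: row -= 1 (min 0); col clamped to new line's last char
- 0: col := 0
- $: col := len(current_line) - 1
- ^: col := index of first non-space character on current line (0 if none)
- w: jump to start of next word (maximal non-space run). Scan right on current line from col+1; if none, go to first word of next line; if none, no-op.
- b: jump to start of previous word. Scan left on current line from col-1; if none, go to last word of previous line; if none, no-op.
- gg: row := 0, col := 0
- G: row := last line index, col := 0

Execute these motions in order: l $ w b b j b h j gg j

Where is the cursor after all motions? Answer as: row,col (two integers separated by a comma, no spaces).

After 1 (l): row=0 col=1 char='e'
After 2 ($): row=0 col=18 char='d'
After 3 (w): row=1 col=3 char='p'
After 4 (b): row=0 col=15 char='s'
After 5 (b): row=0 col=10 char='f'
After 6 (j): row=1 col=10 char='u'
After 7 (b): row=1 col=9 char='s'
After 8 (h): row=1 col=8 char='_'
After 9 (j): row=2 col=8 char='f'
After 10 (gg): row=0 col=0 char='r'
After 11 (j): row=1 col=0 char='_'

Answer: 1,0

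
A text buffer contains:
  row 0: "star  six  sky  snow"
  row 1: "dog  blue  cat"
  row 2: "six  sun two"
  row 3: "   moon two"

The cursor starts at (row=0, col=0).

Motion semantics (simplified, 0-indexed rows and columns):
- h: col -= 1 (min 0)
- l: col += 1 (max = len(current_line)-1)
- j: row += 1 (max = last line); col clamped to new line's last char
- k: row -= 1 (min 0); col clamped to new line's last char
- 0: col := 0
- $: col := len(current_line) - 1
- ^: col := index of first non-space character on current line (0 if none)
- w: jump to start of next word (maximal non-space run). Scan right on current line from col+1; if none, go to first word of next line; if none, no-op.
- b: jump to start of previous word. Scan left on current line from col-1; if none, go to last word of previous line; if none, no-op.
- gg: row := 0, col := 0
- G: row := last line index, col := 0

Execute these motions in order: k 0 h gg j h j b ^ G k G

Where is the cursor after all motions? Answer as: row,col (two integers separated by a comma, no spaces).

Answer: 3,0

Derivation:
After 1 (k): row=0 col=0 char='s'
After 2 (0): row=0 col=0 char='s'
After 3 (h): row=0 col=0 char='s'
After 4 (gg): row=0 col=0 char='s'
After 5 (j): row=1 col=0 char='d'
After 6 (h): row=1 col=0 char='d'
After 7 (j): row=2 col=0 char='s'
After 8 (b): row=1 col=11 char='c'
After 9 (^): row=1 col=0 char='d'
After 10 (G): row=3 col=0 char='_'
After 11 (k): row=2 col=0 char='s'
After 12 (G): row=3 col=0 char='_'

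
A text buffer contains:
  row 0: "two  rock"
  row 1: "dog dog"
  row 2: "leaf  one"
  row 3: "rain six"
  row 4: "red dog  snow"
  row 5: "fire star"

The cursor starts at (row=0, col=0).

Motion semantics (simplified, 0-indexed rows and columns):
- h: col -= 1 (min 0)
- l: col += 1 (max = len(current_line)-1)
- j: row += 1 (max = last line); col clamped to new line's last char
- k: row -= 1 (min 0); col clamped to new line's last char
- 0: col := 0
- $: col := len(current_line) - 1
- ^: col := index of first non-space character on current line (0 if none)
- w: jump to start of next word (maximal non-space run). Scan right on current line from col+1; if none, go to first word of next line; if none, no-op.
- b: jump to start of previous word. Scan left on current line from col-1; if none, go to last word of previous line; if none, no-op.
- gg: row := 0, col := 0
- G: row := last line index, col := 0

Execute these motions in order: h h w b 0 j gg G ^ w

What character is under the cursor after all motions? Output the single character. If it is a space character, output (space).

After 1 (h): row=0 col=0 char='t'
After 2 (h): row=0 col=0 char='t'
After 3 (w): row=0 col=5 char='r'
After 4 (b): row=0 col=0 char='t'
After 5 (0): row=0 col=0 char='t'
After 6 (j): row=1 col=0 char='d'
After 7 (gg): row=0 col=0 char='t'
After 8 (G): row=5 col=0 char='f'
After 9 (^): row=5 col=0 char='f'
After 10 (w): row=5 col=5 char='s'

Answer: s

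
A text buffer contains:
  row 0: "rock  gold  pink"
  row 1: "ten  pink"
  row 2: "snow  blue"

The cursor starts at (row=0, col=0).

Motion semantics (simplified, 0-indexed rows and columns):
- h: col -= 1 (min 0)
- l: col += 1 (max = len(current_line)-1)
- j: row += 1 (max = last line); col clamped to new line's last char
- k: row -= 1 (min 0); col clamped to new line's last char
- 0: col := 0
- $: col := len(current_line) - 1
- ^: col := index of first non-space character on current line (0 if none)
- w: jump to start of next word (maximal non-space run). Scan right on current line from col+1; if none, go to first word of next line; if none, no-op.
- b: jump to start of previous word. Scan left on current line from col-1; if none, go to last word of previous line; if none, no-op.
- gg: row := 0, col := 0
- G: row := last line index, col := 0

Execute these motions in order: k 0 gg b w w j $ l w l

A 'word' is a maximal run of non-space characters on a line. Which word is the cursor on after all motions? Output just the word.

After 1 (k): row=0 col=0 char='r'
After 2 (0): row=0 col=0 char='r'
After 3 (gg): row=0 col=0 char='r'
After 4 (b): row=0 col=0 char='r'
After 5 (w): row=0 col=6 char='g'
After 6 (w): row=0 col=12 char='p'
After 7 (j): row=1 col=8 char='k'
After 8 ($): row=1 col=8 char='k'
After 9 (l): row=1 col=8 char='k'
After 10 (w): row=2 col=0 char='s'
After 11 (l): row=2 col=1 char='n'

Answer: snow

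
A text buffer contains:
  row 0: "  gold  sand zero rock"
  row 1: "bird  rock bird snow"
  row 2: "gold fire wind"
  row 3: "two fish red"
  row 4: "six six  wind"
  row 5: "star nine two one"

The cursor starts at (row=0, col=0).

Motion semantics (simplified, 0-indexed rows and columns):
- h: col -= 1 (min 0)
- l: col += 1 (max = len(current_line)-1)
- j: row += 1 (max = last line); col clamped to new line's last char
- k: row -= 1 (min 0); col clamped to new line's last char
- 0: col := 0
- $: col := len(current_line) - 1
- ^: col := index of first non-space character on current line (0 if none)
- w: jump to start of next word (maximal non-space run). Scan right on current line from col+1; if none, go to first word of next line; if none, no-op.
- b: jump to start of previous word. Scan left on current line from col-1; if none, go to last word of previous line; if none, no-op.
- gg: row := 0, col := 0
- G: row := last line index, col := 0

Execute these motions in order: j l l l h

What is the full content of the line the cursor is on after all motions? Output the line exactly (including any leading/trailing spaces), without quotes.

After 1 (j): row=1 col=0 char='b'
After 2 (l): row=1 col=1 char='i'
After 3 (l): row=1 col=2 char='r'
After 4 (l): row=1 col=3 char='d'
After 5 (h): row=1 col=2 char='r'

Answer: bird  rock bird snow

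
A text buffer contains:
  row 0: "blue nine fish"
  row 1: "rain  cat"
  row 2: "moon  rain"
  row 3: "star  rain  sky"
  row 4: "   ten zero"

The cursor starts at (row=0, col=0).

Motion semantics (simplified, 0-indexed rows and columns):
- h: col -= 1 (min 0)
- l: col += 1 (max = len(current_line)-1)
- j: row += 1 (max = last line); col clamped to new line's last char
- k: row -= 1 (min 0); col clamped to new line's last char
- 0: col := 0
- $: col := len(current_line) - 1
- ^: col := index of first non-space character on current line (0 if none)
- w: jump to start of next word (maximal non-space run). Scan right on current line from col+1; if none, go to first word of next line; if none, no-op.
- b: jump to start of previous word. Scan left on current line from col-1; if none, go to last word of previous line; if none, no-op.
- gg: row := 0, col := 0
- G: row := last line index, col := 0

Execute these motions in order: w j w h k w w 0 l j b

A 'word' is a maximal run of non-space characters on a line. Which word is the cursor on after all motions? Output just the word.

Answer: moon

Derivation:
After 1 (w): row=0 col=5 char='n'
After 2 (j): row=1 col=5 char='_'
After 3 (w): row=1 col=6 char='c'
After 4 (h): row=1 col=5 char='_'
After 5 (k): row=0 col=5 char='n'
After 6 (w): row=0 col=10 char='f'
After 7 (w): row=1 col=0 char='r'
After 8 (0): row=1 col=0 char='r'
After 9 (l): row=1 col=1 char='a'
After 10 (j): row=2 col=1 char='o'
After 11 (b): row=2 col=0 char='m'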